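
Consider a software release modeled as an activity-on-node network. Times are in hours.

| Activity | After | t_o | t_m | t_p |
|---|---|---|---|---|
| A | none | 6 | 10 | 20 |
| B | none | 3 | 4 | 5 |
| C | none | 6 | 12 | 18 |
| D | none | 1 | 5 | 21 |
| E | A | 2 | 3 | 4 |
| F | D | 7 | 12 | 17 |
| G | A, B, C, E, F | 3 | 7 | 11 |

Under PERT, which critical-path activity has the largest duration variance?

D

te_A = (6 + 4·10 + 20)/6 = 66/6 = 11; σ²_A = ((20−6)/6)² = 5.444
te_B = (3 + 4·4 + 5)/6 = 24/6 = 4; σ²_B = ((5−3)/6)² = 0.111
te_C = (6 + 4·12 + 18)/6 = 72/6 = 12; σ²_C = ((18−6)/6)² = 4.000
te_D = (1 + 4·5 + 21)/6 = 42/6 = 7; σ²_D = ((21−1)/6)² = 11.111
te_E = (2 + 4·3 + 4)/6 = 18/6 = 3; σ²_E = ((4−2)/6)² = 0.111
te_F = (7 + 4·12 + 17)/6 = 72/6 = 12; σ²_F = ((17−7)/6)² = 2.778
te_G = (3 + 4·7 + 11)/6 = 42/6 = 7; σ²_G = ((11−3)/6)² = 1.778

Forward pass:
ES_A = 0; EF_A = 11
ES_B = 0; EF_B = 4
ES_C = 0; EF_C = 12
ES_D = 0; EF_D = 7
ES_E = 11; EF_E = 11+3 = 14
ES_F = 7; EF_F = 7+12 = 19
ES_G = max(EF_A=11, EF_B=4, EF_C=12, EF_E=14, EF_F=19) = 19; EF_G = 19+7 = 26
Expected project duration μ = 26 hours. Critical path: D → F → G.

Variances on critical path: σ²_D=11.111, σ²_F=2.778, σ²_G=1.778.
Largest is σ²_D = 11.111.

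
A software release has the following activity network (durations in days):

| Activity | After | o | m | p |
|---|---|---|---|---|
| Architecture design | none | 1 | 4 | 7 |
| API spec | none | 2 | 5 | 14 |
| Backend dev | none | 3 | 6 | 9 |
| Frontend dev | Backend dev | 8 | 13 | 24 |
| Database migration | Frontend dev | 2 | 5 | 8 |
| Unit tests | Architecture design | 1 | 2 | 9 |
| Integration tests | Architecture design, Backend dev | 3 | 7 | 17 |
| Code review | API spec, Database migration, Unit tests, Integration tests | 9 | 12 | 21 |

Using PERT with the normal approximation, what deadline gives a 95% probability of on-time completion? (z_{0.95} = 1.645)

44.0 days

te_Architecture design = (1 + 4·4 + 7)/6 = 24/6 = 4; σ²_Architecture design = ((7−1)/6)² = 1.000
te_API spec = (2 + 4·5 + 14)/6 = 36/6 = 6; σ²_API spec = ((14−2)/6)² = 4.000
te_Backend dev = (3 + 4·6 + 9)/6 = 36/6 = 6; σ²_Backend dev = ((9−3)/6)² = 1.000
te_Frontend dev = (8 + 4·13 + 24)/6 = 84/6 = 14; σ²_Frontend dev = ((24−8)/6)² = 7.111
te_Database migration = (2 + 4·5 + 8)/6 = 30/6 = 5; σ²_Database migration = ((8−2)/6)² = 1.000
te_Unit tests = (1 + 4·2 + 9)/6 = 18/6 = 3; σ²_Unit tests = ((9−1)/6)² = 1.778
te_Integration tests = (3 + 4·7 + 17)/6 = 48/6 = 8; σ²_Integration tests = ((17−3)/6)² = 5.444
te_Code review = (9 + 4·12 + 21)/6 = 78/6 = 13; σ²_Code review = ((21−9)/6)² = 4.000

Forward pass:
ES_Architecture design = 0; EF_Architecture design = 4
ES_API spec = 0; EF_API spec = 6
ES_Backend dev = 0; EF_Backend dev = 6
ES_Frontend dev = 6; EF_Frontend dev = 6+14 = 20
ES_Database migration = 20; EF_Database migration = 20+5 = 25
ES_Unit tests = 4; EF_Unit tests = 4+3 = 7
ES_Integration tests = max(EF_Architecture design=4, EF_Backend dev=6) = 6; EF_Integration tests = 6+8 = 14
ES_Code review = max(EF_API spec=6, EF_Database migration=25, EF_Unit tests=7, EF_Integration tests=14) = 25; EF_Code review = 25+13 = 38
Expected project duration μ = 38 days. Critical path: Backend dev → Frontend dev → Database migration → Code review.

Variance along critical path = 1.000 + 7.111 + 1.000 + 4.000 = 13.111; σ = 3.621 days.
D = μ + z·σ = 38 + 1.645·3.621 = 44.0 days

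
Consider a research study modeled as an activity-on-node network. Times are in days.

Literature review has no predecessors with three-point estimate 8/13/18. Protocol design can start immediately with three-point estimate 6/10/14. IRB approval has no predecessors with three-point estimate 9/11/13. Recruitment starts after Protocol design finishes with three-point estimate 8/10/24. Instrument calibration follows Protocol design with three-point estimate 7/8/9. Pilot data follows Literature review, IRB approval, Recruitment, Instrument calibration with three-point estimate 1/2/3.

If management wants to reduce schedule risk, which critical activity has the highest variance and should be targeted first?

Recruitment

te_Literature review = (8 + 4·13 + 18)/6 = 78/6 = 13; σ²_Literature review = ((18−8)/6)² = 2.778
te_Protocol design = (6 + 4·10 + 14)/6 = 60/6 = 10; σ²_Protocol design = ((14−6)/6)² = 1.778
te_IRB approval = (9 + 4·11 + 13)/6 = 66/6 = 11; σ²_IRB approval = ((13−9)/6)² = 0.444
te_Recruitment = (8 + 4·10 + 24)/6 = 72/6 = 12; σ²_Recruitment = ((24−8)/6)² = 7.111
te_Instrument calibration = (7 + 4·8 + 9)/6 = 48/6 = 8; σ²_Instrument calibration = ((9−7)/6)² = 0.111
te_Pilot data = (1 + 4·2 + 3)/6 = 12/6 = 2; σ²_Pilot data = ((3−1)/6)² = 0.111

Forward pass:
ES_Literature review = 0; EF_Literature review = 13
ES_Protocol design = 0; EF_Protocol design = 10
ES_IRB approval = 0; EF_IRB approval = 11
ES_Recruitment = 10; EF_Recruitment = 10+12 = 22
ES_Instrument calibration = 10; EF_Instrument calibration = 10+8 = 18
ES_Pilot data = max(EF_Literature review=13, EF_IRB approval=11, EF_Recruitment=22, EF_Instrument calibration=18) = 22; EF_Pilot data = 22+2 = 24
Expected project duration μ = 24 days. Critical path: Protocol design → Recruitment → Pilot data.

Variances on critical path: σ²_Protocol design=1.778, σ²_Recruitment=7.111, σ²_Pilot data=0.111.
Largest is σ²_Recruitment = 7.111.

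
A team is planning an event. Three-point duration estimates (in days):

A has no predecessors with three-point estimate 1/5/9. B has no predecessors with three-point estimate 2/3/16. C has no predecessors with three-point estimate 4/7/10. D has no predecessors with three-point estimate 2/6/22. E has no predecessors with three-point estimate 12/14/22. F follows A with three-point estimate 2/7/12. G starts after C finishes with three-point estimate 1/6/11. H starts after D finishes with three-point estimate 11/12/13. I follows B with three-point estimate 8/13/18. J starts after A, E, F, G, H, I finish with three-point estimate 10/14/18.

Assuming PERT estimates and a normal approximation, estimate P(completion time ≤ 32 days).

te_A = (1 + 4·5 + 9)/6 = 30/6 = 5; σ²_A = ((9−1)/6)² = 1.778
te_B = (2 + 4·3 + 16)/6 = 30/6 = 5; σ²_B = ((16−2)/6)² = 5.444
te_C = (4 + 4·7 + 10)/6 = 42/6 = 7; σ²_C = ((10−4)/6)² = 1.000
te_D = (2 + 4·6 + 22)/6 = 48/6 = 8; σ²_D = ((22−2)/6)² = 11.111
te_E = (12 + 4·14 + 22)/6 = 90/6 = 15; σ²_E = ((22−12)/6)² = 2.778
te_F = (2 + 4·7 + 12)/6 = 42/6 = 7; σ²_F = ((12−2)/6)² = 2.778
te_G = (1 + 4·6 + 11)/6 = 36/6 = 6; σ²_G = ((11−1)/6)² = 2.778
te_H = (11 + 4·12 + 13)/6 = 72/6 = 12; σ²_H = ((13−11)/6)² = 0.111
te_I = (8 + 4·13 + 18)/6 = 78/6 = 13; σ²_I = ((18−8)/6)² = 2.778
te_J = (10 + 4·14 + 18)/6 = 84/6 = 14; σ²_J = ((18−10)/6)² = 1.778

Forward pass:
ES_A = 0; EF_A = 5
ES_B = 0; EF_B = 5
ES_C = 0; EF_C = 7
ES_D = 0; EF_D = 8
ES_E = 0; EF_E = 15
ES_F = 5; EF_F = 5+7 = 12
ES_G = 7; EF_G = 7+6 = 13
ES_H = 8; EF_H = 8+12 = 20
ES_I = 5; EF_I = 5+13 = 18
ES_J = max(EF_A=5, EF_E=15, EF_F=12, EF_G=13, EF_H=20, EF_I=18) = 20; EF_J = 20+14 = 34
Expected project duration μ = 34 days. Critical path: D → H → J.

Variance along critical path = 11.111 + 0.111 + 1.778 = 13.000; σ = √13.000 = 3.606 days.
Z = (32 − 34) / 3.606 = -0.555
P(T ≤ 32) = Φ(-0.555) ≈ 0.290

0.290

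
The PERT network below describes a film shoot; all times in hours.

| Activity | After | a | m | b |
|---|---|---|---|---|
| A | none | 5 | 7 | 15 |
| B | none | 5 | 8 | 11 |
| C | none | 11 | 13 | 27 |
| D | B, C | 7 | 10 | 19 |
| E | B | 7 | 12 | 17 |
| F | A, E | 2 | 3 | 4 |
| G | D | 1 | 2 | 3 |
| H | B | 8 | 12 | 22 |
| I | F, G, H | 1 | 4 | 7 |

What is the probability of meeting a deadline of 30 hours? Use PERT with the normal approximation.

0.284

te_A = (5 + 4·7 + 15)/6 = 48/6 = 8; σ²_A = ((15−5)/6)² = 2.778
te_B = (5 + 4·8 + 11)/6 = 48/6 = 8; σ²_B = ((11−5)/6)² = 1.000
te_C = (11 + 4·13 + 27)/6 = 90/6 = 15; σ²_C = ((27−11)/6)² = 7.111
te_D = (7 + 4·10 + 19)/6 = 66/6 = 11; σ²_D = ((19−7)/6)² = 4.000
te_E = (7 + 4·12 + 17)/6 = 72/6 = 12; σ²_E = ((17−7)/6)² = 2.778
te_F = (2 + 4·3 + 4)/6 = 18/6 = 3; σ²_F = ((4−2)/6)² = 0.111
te_G = (1 + 4·2 + 3)/6 = 12/6 = 2; σ²_G = ((3−1)/6)² = 0.111
te_H = (8 + 4·12 + 22)/6 = 78/6 = 13; σ²_H = ((22−8)/6)² = 5.444
te_I = (1 + 4·4 + 7)/6 = 24/6 = 4; σ²_I = ((7−1)/6)² = 1.000

Forward pass:
ES_A = 0; EF_A = 8
ES_B = 0; EF_B = 8
ES_C = 0; EF_C = 15
ES_D = max(EF_B=8, EF_C=15) = 15; EF_D = 15+11 = 26
ES_E = 8; EF_E = 8+12 = 20
ES_F = max(EF_A=8, EF_E=20) = 20; EF_F = 20+3 = 23
ES_G = 26; EF_G = 26+2 = 28
ES_H = 8; EF_H = 8+13 = 21
ES_I = max(EF_F=23, EF_G=28, EF_H=21) = 28; EF_I = 28+4 = 32
Expected project duration μ = 32 hours. Critical path: C → D → G → I.

Variance along critical path = 7.111 + 4.000 + 0.111 + 1.000 = 12.222; σ = √12.222 = 3.496 hours.
Z = (30 − 32) / 3.496 = -0.572
P(T ≤ 30) = Φ(-0.572) ≈ 0.284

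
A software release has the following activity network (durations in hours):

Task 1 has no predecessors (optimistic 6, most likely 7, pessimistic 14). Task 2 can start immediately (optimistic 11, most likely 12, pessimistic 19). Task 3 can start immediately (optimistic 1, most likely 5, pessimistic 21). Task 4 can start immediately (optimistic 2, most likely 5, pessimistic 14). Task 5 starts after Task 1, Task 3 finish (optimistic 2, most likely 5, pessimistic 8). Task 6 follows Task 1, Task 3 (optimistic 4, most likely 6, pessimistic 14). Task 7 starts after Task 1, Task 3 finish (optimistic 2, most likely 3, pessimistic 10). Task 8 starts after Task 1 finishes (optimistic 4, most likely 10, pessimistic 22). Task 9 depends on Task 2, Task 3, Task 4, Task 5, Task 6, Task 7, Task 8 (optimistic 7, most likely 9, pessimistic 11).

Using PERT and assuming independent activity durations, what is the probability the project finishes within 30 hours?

0.725

te_Task 1 = (6 + 4·7 + 14)/6 = 48/6 = 8; σ²_Task 1 = ((14−6)/6)² = 1.778
te_Task 2 = (11 + 4·12 + 19)/6 = 78/6 = 13; σ²_Task 2 = ((19−11)/6)² = 1.778
te_Task 3 = (1 + 4·5 + 21)/6 = 42/6 = 7; σ²_Task 3 = ((21−1)/6)² = 11.111
te_Task 4 = (2 + 4·5 + 14)/6 = 36/6 = 6; σ²_Task 4 = ((14−2)/6)² = 4.000
te_Task 5 = (2 + 4·5 + 8)/6 = 30/6 = 5; σ²_Task 5 = ((8−2)/6)² = 1.000
te_Task 6 = (4 + 4·6 + 14)/6 = 42/6 = 7; σ²_Task 6 = ((14−4)/6)² = 2.778
te_Task 7 = (2 + 4·3 + 10)/6 = 24/6 = 4; σ²_Task 7 = ((10−2)/6)² = 1.778
te_Task 8 = (4 + 4·10 + 22)/6 = 66/6 = 11; σ²_Task 8 = ((22−4)/6)² = 9.000
te_Task 9 = (7 + 4·9 + 11)/6 = 54/6 = 9; σ²_Task 9 = ((11−7)/6)² = 0.444

Forward pass:
ES_Task 1 = 0; EF_Task 1 = 8
ES_Task 2 = 0; EF_Task 2 = 13
ES_Task 3 = 0; EF_Task 3 = 7
ES_Task 4 = 0; EF_Task 4 = 6
ES_Task 5 = max(EF_Task 1=8, EF_Task 3=7) = 8; EF_Task 5 = 8+5 = 13
ES_Task 6 = max(EF_Task 1=8, EF_Task 3=7) = 8; EF_Task 6 = 8+7 = 15
ES_Task 7 = max(EF_Task 1=8, EF_Task 3=7) = 8; EF_Task 7 = 8+4 = 12
ES_Task 8 = 8; EF_Task 8 = 8+11 = 19
ES_Task 9 = max(EF_Task 2=13, EF_Task 3=7, EF_Task 4=6, EF_Task 5=13, EF_Task 6=15, EF_Task 7=12, EF_Task 8=19) = 19; EF_Task 9 = 19+9 = 28
Expected project duration μ = 28 hours. Critical path: Task 1 → Task 8 → Task 9.

Variance along critical path = 1.778 + 9.000 + 0.444 = 11.222; σ = √11.222 = 3.350 hours.
Z = (30 − 28) / 3.350 = 0.597
P(T ≤ 30) = Φ(0.597) ≈ 0.725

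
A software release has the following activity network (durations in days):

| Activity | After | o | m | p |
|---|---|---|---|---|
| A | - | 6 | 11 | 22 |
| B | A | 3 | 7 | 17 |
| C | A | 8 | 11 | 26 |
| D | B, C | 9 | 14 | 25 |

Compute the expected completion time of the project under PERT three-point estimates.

te_A = (6 + 4·11 + 22)/6 = 72/6 = 12
te_B = (3 + 4·7 + 17)/6 = 48/6 = 8
te_C = (8 + 4·11 + 26)/6 = 78/6 = 13
te_D = (9 + 4·14 + 25)/6 = 90/6 = 15

Forward pass:
ES_A = 0; EF_A = 12
ES_B = 12; EF_B = 12+8 = 20
ES_C = 12; EF_C = 12+13 = 25
ES_D = max(EF_B=20, EF_C=25) = 25; EF_D = 25+15 = 40
Expected project duration μ = 40 days. Critical path: A → C → D.

40 days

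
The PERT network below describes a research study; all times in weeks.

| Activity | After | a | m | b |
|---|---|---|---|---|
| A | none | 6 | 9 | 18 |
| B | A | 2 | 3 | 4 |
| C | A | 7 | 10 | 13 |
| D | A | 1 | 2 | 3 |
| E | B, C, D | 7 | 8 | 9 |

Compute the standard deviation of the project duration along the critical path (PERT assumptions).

te_A = (6 + 4·9 + 18)/6 = 60/6 = 10; σ²_A = ((18−6)/6)² = 4.000
te_B = (2 + 4·3 + 4)/6 = 18/6 = 3; σ²_B = ((4−2)/6)² = 0.111
te_C = (7 + 4·10 + 13)/6 = 60/6 = 10; σ²_C = ((13−7)/6)² = 1.000
te_D = (1 + 4·2 + 3)/6 = 12/6 = 2; σ²_D = ((3−1)/6)² = 0.111
te_E = (7 + 4·8 + 9)/6 = 48/6 = 8; σ²_E = ((9−7)/6)² = 0.111

Forward pass:
ES_A = 0; EF_A = 10
ES_B = 10; EF_B = 10+3 = 13
ES_C = 10; EF_C = 10+10 = 20
ES_D = 10; EF_D = 10+2 = 12
ES_E = max(EF_B=13, EF_C=20, EF_D=12) = 20; EF_E = 20+8 = 28
Expected project duration μ = 28 weeks. Critical path: A → C → E.

Variance along critical path = 4.000 + 1.000 + 0.111 = 5.111
σ = √5.111 = 2.261 weeks

2.26 weeks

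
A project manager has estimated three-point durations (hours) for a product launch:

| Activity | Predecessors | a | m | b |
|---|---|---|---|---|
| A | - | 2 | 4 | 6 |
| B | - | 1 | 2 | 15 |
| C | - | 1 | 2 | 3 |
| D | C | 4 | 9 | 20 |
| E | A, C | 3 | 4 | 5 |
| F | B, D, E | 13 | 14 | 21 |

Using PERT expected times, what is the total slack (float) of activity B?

8 hours

te_A = (2 + 4·4 + 6)/6 = 24/6 = 4
te_B = (1 + 4·2 + 15)/6 = 24/6 = 4
te_C = (1 + 4·2 + 3)/6 = 12/6 = 2
te_D = (4 + 4·9 + 20)/6 = 60/6 = 10
te_E = (3 + 4·4 + 5)/6 = 24/6 = 4
te_F = (13 + 4·14 + 21)/6 = 90/6 = 15

Forward pass:
ES_A = 0; EF_A = 4
ES_B = 0; EF_B = 4
ES_C = 0; EF_C = 2
ES_D = 2; EF_D = 2+10 = 12
ES_E = max(EF_A=4, EF_C=2) = 4; EF_E = 4+4 = 8
ES_F = max(EF_B=4, EF_D=12, EF_E=8) = 12; EF_F = 12+15 = 27
Expected project duration μ = 27 hours. Critical path: C → D → F.

Backward pass:
LF_F = 27; LS_F = 27−15 = 12
LF_E = LS_F = 12; LS_E = 12−4 = 8
LF_D = LS_F = 12; LS_D = 12−10 = 2
LF_C = min(LS_D=2, LS_E=8) = 2; LS_C = 2−2 = 0
LF_B = LS_F = 12; LS_B = 12−4 = 8
LF_A = LS_E = 8; LS_A = 8−4 = 4
Slack_B = LS_B − ES_B = 8 − 0 = 8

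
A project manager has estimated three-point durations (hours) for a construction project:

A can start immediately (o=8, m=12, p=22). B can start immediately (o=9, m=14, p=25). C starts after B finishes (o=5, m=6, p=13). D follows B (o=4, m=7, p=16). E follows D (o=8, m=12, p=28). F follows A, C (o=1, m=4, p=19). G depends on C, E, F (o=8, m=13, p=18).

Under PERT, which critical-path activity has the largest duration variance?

te_A = (8 + 4·12 + 22)/6 = 78/6 = 13; σ²_A = ((22−8)/6)² = 5.444
te_B = (9 + 4·14 + 25)/6 = 90/6 = 15; σ²_B = ((25−9)/6)² = 7.111
te_C = (5 + 4·6 + 13)/6 = 42/6 = 7; σ²_C = ((13−5)/6)² = 1.778
te_D = (4 + 4·7 + 16)/6 = 48/6 = 8; σ²_D = ((16−4)/6)² = 4.000
te_E = (8 + 4·12 + 28)/6 = 84/6 = 14; σ²_E = ((28−8)/6)² = 11.111
te_F = (1 + 4·4 + 19)/6 = 36/6 = 6; σ²_F = ((19−1)/6)² = 9.000
te_G = (8 + 4·13 + 18)/6 = 78/6 = 13; σ²_G = ((18−8)/6)² = 2.778

Forward pass:
ES_A = 0; EF_A = 13
ES_B = 0; EF_B = 15
ES_C = 15; EF_C = 15+7 = 22
ES_D = 15; EF_D = 15+8 = 23
ES_E = 23; EF_E = 23+14 = 37
ES_F = max(EF_A=13, EF_C=22) = 22; EF_F = 22+6 = 28
ES_G = max(EF_C=22, EF_E=37, EF_F=28) = 37; EF_G = 37+13 = 50
Expected project duration μ = 50 hours. Critical path: B → D → E → G.

Variances on critical path: σ²_B=7.111, σ²_D=4.000, σ²_E=11.111, σ²_G=2.778.
Largest is σ²_E = 11.111.

E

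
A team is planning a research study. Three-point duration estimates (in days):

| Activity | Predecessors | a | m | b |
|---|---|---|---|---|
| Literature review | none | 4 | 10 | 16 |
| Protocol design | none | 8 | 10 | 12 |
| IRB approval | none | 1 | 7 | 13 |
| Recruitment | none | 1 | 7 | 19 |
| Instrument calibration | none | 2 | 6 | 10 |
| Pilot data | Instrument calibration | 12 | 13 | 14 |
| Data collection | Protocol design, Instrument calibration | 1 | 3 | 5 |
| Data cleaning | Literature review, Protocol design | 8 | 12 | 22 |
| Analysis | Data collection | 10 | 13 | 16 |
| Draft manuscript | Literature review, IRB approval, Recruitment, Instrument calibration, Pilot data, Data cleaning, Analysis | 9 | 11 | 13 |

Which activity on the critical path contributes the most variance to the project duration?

Analysis

te_Literature review = (4 + 4·10 + 16)/6 = 60/6 = 10; σ²_Literature review = ((16−4)/6)² = 4.000
te_Protocol design = (8 + 4·10 + 12)/6 = 60/6 = 10; σ²_Protocol design = ((12−8)/6)² = 0.444
te_IRB approval = (1 + 4·7 + 13)/6 = 42/6 = 7; σ²_IRB approval = ((13−1)/6)² = 4.000
te_Recruitment = (1 + 4·7 + 19)/6 = 48/6 = 8; σ²_Recruitment = ((19−1)/6)² = 9.000
te_Instrument calibration = (2 + 4·6 + 10)/6 = 36/6 = 6; σ²_Instrument calibration = ((10−2)/6)² = 1.778
te_Pilot data = (12 + 4·13 + 14)/6 = 78/6 = 13; σ²_Pilot data = ((14−12)/6)² = 0.111
te_Data collection = (1 + 4·3 + 5)/6 = 18/6 = 3; σ²_Data collection = ((5−1)/6)² = 0.444
te_Data cleaning = (8 + 4·12 + 22)/6 = 78/6 = 13; σ²_Data cleaning = ((22−8)/6)² = 5.444
te_Analysis = (10 + 4·13 + 16)/6 = 78/6 = 13; σ²_Analysis = ((16−10)/6)² = 1.000
te_Draft manuscript = (9 + 4·11 + 13)/6 = 66/6 = 11; σ²_Draft manuscript = ((13−9)/6)² = 0.444

Forward pass:
ES_Literature review = 0; EF_Literature review = 10
ES_Protocol design = 0; EF_Protocol design = 10
ES_IRB approval = 0; EF_IRB approval = 7
ES_Recruitment = 0; EF_Recruitment = 8
ES_Instrument calibration = 0; EF_Instrument calibration = 6
ES_Pilot data = 6; EF_Pilot data = 6+13 = 19
ES_Data collection = max(EF_Protocol design=10, EF_Instrument calibration=6) = 10; EF_Data collection = 10+3 = 13
ES_Data cleaning = max(EF_Literature review=10, EF_Protocol design=10) = 10; EF_Data cleaning = 10+13 = 23
ES_Analysis = 13; EF_Analysis = 13+13 = 26
ES_Draft manuscript = max(EF_Literature review=10, EF_IRB approval=7, EF_Recruitment=8, EF_Instrument calibration=6, EF_Pilot data=19, EF_Data cleaning=23, EF_Analysis=26) = 26; EF_Draft manuscript = 26+11 = 37
Expected project duration μ = 37 days. Critical path: Protocol design → Data collection → Analysis → Draft manuscript.

Variances on critical path: σ²_Protocol design=0.444, σ²_Data collection=0.444, σ²_Analysis=1.000, σ²_Draft manuscript=0.444.
Largest is σ²_Analysis = 1.000.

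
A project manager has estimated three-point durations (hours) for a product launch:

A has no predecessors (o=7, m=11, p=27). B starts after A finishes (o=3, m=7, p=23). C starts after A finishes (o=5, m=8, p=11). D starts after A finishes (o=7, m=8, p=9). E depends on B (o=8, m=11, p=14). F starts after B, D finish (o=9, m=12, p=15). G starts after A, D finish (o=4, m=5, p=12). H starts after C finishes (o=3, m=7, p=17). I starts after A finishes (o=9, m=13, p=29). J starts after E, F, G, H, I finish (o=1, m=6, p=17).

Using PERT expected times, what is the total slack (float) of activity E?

1 hours

te_A = (7 + 4·11 + 27)/6 = 78/6 = 13
te_B = (3 + 4·7 + 23)/6 = 54/6 = 9
te_C = (5 + 4·8 + 11)/6 = 48/6 = 8
te_D = (7 + 4·8 + 9)/6 = 48/6 = 8
te_E = (8 + 4·11 + 14)/6 = 66/6 = 11
te_F = (9 + 4·12 + 15)/6 = 72/6 = 12
te_G = (4 + 4·5 + 12)/6 = 36/6 = 6
te_H = (3 + 4·7 + 17)/6 = 48/6 = 8
te_I = (9 + 4·13 + 29)/6 = 90/6 = 15
te_J = (1 + 4·6 + 17)/6 = 42/6 = 7

Forward pass:
ES_A = 0; EF_A = 13
ES_B = 13; EF_B = 13+9 = 22
ES_C = 13; EF_C = 13+8 = 21
ES_D = 13; EF_D = 13+8 = 21
ES_E = 22; EF_E = 22+11 = 33
ES_F = max(EF_B=22, EF_D=21) = 22; EF_F = 22+12 = 34
ES_G = max(EF_A=13, EF_D=21) = 21; EF_G = 21+6 = 27
ES_H = 21; EF_H = 21+8 = 29
ES_I = 13; EF_I = 13+15 = 28
ES_J = max(EF_E=33, EF_F=34, EF_G=27, EF_H=29, EF_I=28) = 34; EF_J = 34+7 = 41
Expected project duration μ = 41 hours. Critical path: A → B → F → J.

Backward pass:
LF_J = 41; LS_J = 41−7 = 34
LF_I = LS_J = 34; LS_I = 34−15 = 19
LF_H = LS_J = 34; LS_H = 34−8 = 26
LF_G = LS_J = 34; LS_G = 34−6 = 28
LF_F = LS_J = 34; LS_F = 34−12 = 22
LF_E = LS_J = 34; LS_E = 34−11 = 23
LF_D = min(LS_F=22, LS_G=28) = 22; LS_D = 22−8 = 14
LF_C = LS_H = 26; LS_C = 26−8 = 18
LF_B = min(LS_E=23, LS_F=22) = 22; LS_B = 22−9 = 13
LF_A = min(LS_B=13, LS_C=18, LS_D=14, LS_G=28, LS_I=19) = 13; LS_A = 13−13 = 0
Slack_E = LS_E − ES_E = 23 − 22 = 1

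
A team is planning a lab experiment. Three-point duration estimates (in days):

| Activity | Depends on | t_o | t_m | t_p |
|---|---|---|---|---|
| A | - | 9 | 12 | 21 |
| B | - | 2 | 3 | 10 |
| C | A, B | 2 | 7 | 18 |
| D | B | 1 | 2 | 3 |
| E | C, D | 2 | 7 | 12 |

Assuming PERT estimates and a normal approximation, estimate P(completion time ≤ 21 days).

te_A = (9 + 4·12 + 21)/6 = 78/6 = 13; σ²_A = ((21−9)/6)² = 4.000
te_B = (2 + 4·3 + 10)/6 = 24/6 = 4; σ²_B = ((10−2)/6)² = 1.778
te_C = (2 + 4·7 + 18)/6 = 48/6 = 8; σ²_C = ((18−2)/6)² = 7.111
te_D = (1 + 4·2 + 3)/6 = 12/6 = 2; σ²_D = ((3−1)/6)² = 0.111
te_E = (2 + 4·7 + 12)/6 = 42/6 = 7; σ²_E = ((12−2)/6)² = 2.778

Forward pass:
ES_A = 0; EF_A = 13
ES_B = 0; EF_B = 4
ES_C = max(EF_A=13, EF_B=4) = 13; EF_C = 13+8 = 21
ES_D = 4; EF_D = 4+2 = 6
ES_E = max(EF_C=21, EF_D=6) = 21; EF_E = 21+7 = 28
Expected project duration μ = 28 days. Critical path: A → C → E.

Variance along critical path = 4.000 + 7.111 + 2.778 = 13.889; σ = √13.889 = 3.727 days.
Z = (21 − 28) / 3.727 = -1.878
P(T ≤ 21) = Φ(-1.878) ≈ 0.030

0.030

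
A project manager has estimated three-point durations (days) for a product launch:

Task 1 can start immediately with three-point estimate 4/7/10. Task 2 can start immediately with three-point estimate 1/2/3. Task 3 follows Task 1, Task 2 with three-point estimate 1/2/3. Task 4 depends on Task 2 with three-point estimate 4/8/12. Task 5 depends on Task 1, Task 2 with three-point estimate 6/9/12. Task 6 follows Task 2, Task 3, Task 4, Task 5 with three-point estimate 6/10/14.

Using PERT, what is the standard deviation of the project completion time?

te_Task 1 = (4 + 4·7 + 10)/6 = 42/6 = 7; σ²_Task 1 = ((10−4)/6)² = 1.000
te_Task 2 = (1 + 4·2 + 3)/6 = 12/6 = 2; σ²_Task 2 = ((3−1)/6)² = 0.111
te_Task 3 = (1 + 4·2 + 3)/6 = 12/6 = 2; σ²_Task 3 = ((3−1)/6)² = 0.111
te_Task 4 = (4 + 4·8 + 12)/6 = 48/6 = 8; σ²_Task 4 = ((12−4)/6)² = 1.778
te_Task 5 = (6 + 4·9 + 12)/6 = 54/6 = 9; σ²_Task 5 = ((12−6)/6)² = 1.000
te_Task 6 = (6 + 4·10 + 14)/6 = 60/6 = 10; σ²_Task 6 = ((14−6)/6)² = 1.778

Forward pass:
ES_Task 1 = 0; EF_Task 1 = 7
ES_Task 2 = 0; EF_Task 2 = 2
ES_Task 3 = max(EF_Task 1=7, EF_Task 2=2) = 7; EF_Task 3 = 7+2 = 9
ES_Task 4 = 2; EF_Task 4 = 2+8 = 10
ES_Task 5 = max(EF_Task 1=7, EF_Task 2=2) = 7; EF_Task 5 = 7+9 = 16
ES_Task 6 = max(EF_Task 2=2, EF_Task 3=9, EF_Task 4=10, EF_Task 5=16) = 16; EF_Task 6 = 16+10 = 26
Expected project duration μ = 26 days. Critical path: Task 1 → Task 5 → Task 6.

Variance along critical path = 1.000 + 1.000 + 1.778 = 3.778
σ = √3.778 = 1.944 days

1.94 days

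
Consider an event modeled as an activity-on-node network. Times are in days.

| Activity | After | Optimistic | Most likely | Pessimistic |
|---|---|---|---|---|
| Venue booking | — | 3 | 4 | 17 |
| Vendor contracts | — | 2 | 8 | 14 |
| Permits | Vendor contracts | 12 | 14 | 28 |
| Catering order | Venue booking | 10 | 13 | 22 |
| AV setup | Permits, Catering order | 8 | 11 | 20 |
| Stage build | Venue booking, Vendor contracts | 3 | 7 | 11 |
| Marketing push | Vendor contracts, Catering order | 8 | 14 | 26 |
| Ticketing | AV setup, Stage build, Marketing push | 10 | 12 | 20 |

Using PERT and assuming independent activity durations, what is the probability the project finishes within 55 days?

0.922

te_Venue booking = (3 + 4·4 + 17)/6 = 36/6 = 6; σ²_Venue booking = ((17−3)/6)² = 5.444
te_Vendor contracts = (2 + 4·8 + 14)/6 = 48/6 = 8; σ²_Vendor contracts = ((14−2)/6)² = 4.000
te_Permits = (12 + 4·14 + 28)/6 = 96/6 = 16; σ²_Permits = ((28−12)/6)² = 7.111
te_Catering order = (10 + 4·13 + 22)/6 = 84/6 = 14; σ²_Catering order = ((22−10)/6)² = 4.000
te_AV setup = (8 + 4·11 + 20)/6 = 72/6 = 12; σ²_AV setup = ((20−8)/6)² = 4.000
te_Stage build = (3 + 4·7 + 11)/6 = 42/6 = 7; σ²_Stage build = ((11−3)/6)² = 1.778
te_Marketing push = (8 + 4·14 + 26)/6 = 90/6 = 15; σ²_Marketing push = ((26−8)/6)² = 9.000
te_Ticketing = (10 + 4·12 + 20)/6 = 78/6 = 13; σ²_Ticketing = ((20−10)/6)² = 2.778

Forward pass:
ES_Venue booking = 0; EF_Venue booking = 6
ES_Vendor contracts = 0; EF_Vendor contracts = 8
ES_Permits = 8; EF_Permits = 8+16 = 24
ES_Catering order = 6; EF_Catering order = 6+14 = 20
ES_AV setup = max(EF_Permits=24, EF_Catering order=20) = 24; EF_AV setup = 24+12 = 36
ES_Stage build = max(EF_Venue booking=6, EF_Vendor contracts=8) = 8; EF_Stage build = 8+7 = 15
ES_Marketing push = max(EF_Vendor contracts=8, EF_Catering order=20) = 20; EF_Marketing push = 20+15 = 35
ES_Ticketing = max(EF_AV setup=36, EF_Stage build=15, EF_Marketing push=35) = 36; EF_Ticketing = 36+13 = 49
Expected project duration μ = 49 days. Critical path: Vendor contracts → Permits → AV setup → Ticketing.

Variance along critical path = 4.000 + 7.111 + 4.000 + 2.778 = 17.889; σ = √17.889 = 4.230 days.
Z = (55 − 49) / 4.230 = 1.419
P(T ≤ 55) = Φ(1.419) ≈ 0.922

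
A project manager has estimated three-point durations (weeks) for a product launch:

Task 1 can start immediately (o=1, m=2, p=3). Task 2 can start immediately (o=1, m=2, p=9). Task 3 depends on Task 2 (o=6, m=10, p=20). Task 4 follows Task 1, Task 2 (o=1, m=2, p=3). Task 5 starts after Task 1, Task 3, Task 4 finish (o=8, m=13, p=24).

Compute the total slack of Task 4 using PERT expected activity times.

9 weeks

te_Task 1 = (1 + 4·2 + 3)/6 = 12/6 = 2
te_Task 2 = (1 + 4·2 + 9)/6 = 18/6 = 3
te_Task 3 = (6 + 4·10 + 20)/6 = 66/6 = 11
te_Task 4 = (1 + 4·2 + 3)/6 = 12/6 = 2
te_Task 5 = (8 + 4·13 + 24)/6 = 84/6 = 14

Forward pass:
ES_Task 1 = 0; EF_Task 1 = 2
ES_Task 2 = 0; EF_Task 2 = 3
ES_Task 3 = 3; EF_Task 3 = 3+11 = 14
ES_Task 4 = max(EF_Task 1=2, EF_Task 2=3) = 3; EF_Task 4 = 3+2 = 5
ES_Task 5 = max(EF_Task 1=2, EF_Task 3=14, EF_Task 4=5) = 14; EF_Task 5 = 14+14 = 28
Expected project duration μ = 28 weeks. Critical path: Task 2 → Task 3 → Task 5.

Backward pass:
LF_Task 5 = 28; LS_Task 5 = 28−14 = 14
LF_Task 4 = LS_Task 5 = 14; LS_Task 4 = 14−2 = 12
LF_Task 3 = LS_Task 5 = 14; LS_Task 3 = 14−11 = 3
LF_Task 2 = min(LS_Task 3=3, LS_Task 4=12) = 3; LS_Task 2 = 3−3 = 0
LF_Task 1 = min(LS_Task 4=12, LS_Task 5=14) = 12; LS_Task 1 = 12−2 = 10
Slack_Task 4 = LS_Task 4 − ES_Task 4 = 12 − 3 = 9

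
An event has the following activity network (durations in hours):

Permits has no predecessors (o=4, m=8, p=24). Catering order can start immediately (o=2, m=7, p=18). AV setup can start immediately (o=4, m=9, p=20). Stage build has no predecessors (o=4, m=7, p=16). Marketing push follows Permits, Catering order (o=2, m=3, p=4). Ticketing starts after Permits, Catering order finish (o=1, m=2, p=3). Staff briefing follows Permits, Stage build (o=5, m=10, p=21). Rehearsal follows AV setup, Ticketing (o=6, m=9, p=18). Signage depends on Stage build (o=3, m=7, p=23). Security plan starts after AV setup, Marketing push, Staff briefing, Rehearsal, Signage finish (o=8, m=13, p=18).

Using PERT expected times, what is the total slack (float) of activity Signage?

5 hours

te_Permits = (4 + 4·8 + 24)/6 = 60/6 = 10
te_Catering order = (2 + 4·7 + 18)/6 = 48/6 = 8
te_AV setup = (4 + 4·9 + 20)/6 = 60/6 = 10
te_Stage build = (4 + 4·7 + 16)/6 = 48/6 = 8
te_Marketing push = (2 + 4·3 + 4)/6 = 18/6 = 3
te_Ticketing = (1 + 4·2 + 3)/6 = 12/6 = 2
te_Staff briefing = (5 + 4·10 + 21)/6 = 66/6 = 11
te_Rehearsal = (6 + 4·9 + 18)/6 = 60/6 = 10
te_Signage = (3 + 4·7 + 23)/6 = 54/6 = 9
te_Security plan = (8 + 4·13 + 18)/6 = 78/6 = 13

Forward pass:
ES_Permits = 0; EF_Permits = 10
ES_Catering order = 0; EF_Catering order = 8
ES_AV setup = 0; EF_AV setup = 10
ES_Stage build = 0; EF_Stage build = 8
ES_Marketing push = max(EF_Permits=10, EF_Catering order=8) = 10; EF_Marketing push = 10+3 = 13
ES_Ticketing = max(EF_Permits=10, EF_Catering order=8) = 10; EF_Ticketing = 10+2 = 12
ES_Staff briefing = max(EF_Permits=10, EF_Stage build=8) = 10; EF_Staff briefing = 10+11 = 21
ES_Rehearsal = max(EF_AV setup=10, EF_Ticketing=12) = 12; EF_Rehearsal = 12+10 = 22
ES_Signage = 8; EF_Signage = 8+9 = 17
ES_Security plan = max(EF_AV setup=10, EF_Marketing push=13, EF_Staff briefing=21, EF_Rehearsal=22, EF_Signage=17) = 22; EF_Security plan = 22+13 = 35
Expected project duration μ = 35 hours. Critical path: Permits → Ticketing → Rehearsal → Security plan.

Backward pass:
LF_Security plan = 35; LS_Security plan = 35−13 = 22
LF_Signage = LS_Security plan = 22; LS_Signage = 22−9 = 13
LF_Rehearsal = LS_Security plan = 22; LS_Rehearsal = 22−10 = 12
LF_Staff briefing = LS_Security plan = 22; LS_Staff briefing = 22−11 = 11
LF_Ticketing = LS_Rehearsal = 12; LS_Ticketing = 12−2 = 10
LF_Marketing push = LS_Security plan = 22; LS_Marketing push = 22−3 = 19
LF_Stage build = min(LS_Staff briefing=11, LS_Signage=13) = 11; LS_Stage build = 11−8 = 3
LF_AV setup = min(LS_Rehearsal=12, LS_Security plan=22) = 12; LS_AV setup = 12−10 = 2
LF_Catering order = min(LS_Marketing push=19, LS_Ticketing=10) = 10; LS_Catering order = 10−8 = 2
LF_Permits = min(LS_Marketing push=19, LS_Ticketing=10, LS_Staff briefing=11) = 10; LS_Permits = 10−10 = 0
Slack_Signage = LS_Signage − ES_Signage = 13 − 8 = 5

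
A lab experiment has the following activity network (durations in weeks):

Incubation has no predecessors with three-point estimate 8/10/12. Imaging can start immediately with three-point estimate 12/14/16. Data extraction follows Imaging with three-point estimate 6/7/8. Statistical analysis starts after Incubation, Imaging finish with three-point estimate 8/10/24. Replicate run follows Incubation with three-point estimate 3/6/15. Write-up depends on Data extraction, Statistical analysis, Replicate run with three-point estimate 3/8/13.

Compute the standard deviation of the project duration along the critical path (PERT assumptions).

te_Incubation = (8 + 4·10 + 12)/6 = 60/6 = 10; σ²_Incubation = ((12−8)/6)² = 0.444
te_Imaging = (12 + 4·14 + 16)/6 = 84/6 = 14; σ²_Imaging = ((16−12)/6)² = 0.444
te_Data extraction = (6 + 4·7 + 8)/6 = 42/6 = 7; σ²_Data extraction = ((8−6)/6)² = 0.111
te_Statistical analysis = (8 + 4·10 + 24)/6 = 72/6 = 12; σ²_Statistical analysis = ((24−8)/6)² = 7.111
te_Replicate run = (3 + 4·6 + 15)/6 = 42/6 = 7; σ²_Replicate run = ((15−3)/6)² = 4.000
te_Write-up = (3 + 4·8 + 13)/6 = 48/6 = 8; σ²_Write-up = ((13−3)/6)² = 2.778

Forward pass:
ES_Incubation = 0; EF_Incubation = 10
ES_Imaging = 0; EF_Imaging = 14
ES_Data extraction = 14; EF_Data extraction = 14+7 = 21
ES_Statistical analysis = max(EF_Incubation=10, EF_Imaging=14) = 14; EF_Statistical analysis = 14+12 = 26
ES_Replicate run = 10; EF_Replicate run = 10+7 = 17
ES_Write-up = max(EF_Data extraction=21, EF_Statistical analysis=26, EF_Replicate run=17) = 26; EF_Write-up = 26+8 = 34
Expected project duration μ = 34 weeks. Critical path: Imaging → Statistical analysis → Write-up.

Variance along critical path = 0.444 + 7.111 + 2.778 = 10.333
σ = √10.333 = 3.215 weeks

3.21 weeks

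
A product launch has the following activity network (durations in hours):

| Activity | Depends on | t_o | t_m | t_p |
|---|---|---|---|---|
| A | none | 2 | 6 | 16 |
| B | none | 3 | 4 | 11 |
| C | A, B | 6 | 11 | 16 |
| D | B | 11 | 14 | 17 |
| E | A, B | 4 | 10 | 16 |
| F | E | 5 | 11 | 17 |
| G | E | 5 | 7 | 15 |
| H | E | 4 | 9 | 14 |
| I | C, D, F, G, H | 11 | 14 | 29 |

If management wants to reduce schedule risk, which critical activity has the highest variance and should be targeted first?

te_A = (2 + 4·6 + 16)/6 = 42/6 = 7; σ²_A = ((16−2)/6)² = 5.444
te_B = (3 + 4·4 + 11)/6 = 30/6 = 5; σ²_B = ((11−3)/6)² = 1.778
te_C = (6 + 4·11 + 16)/6 = 66/6 = 11; σ²_C = ((16−6)/6)² = 2.778
te_D = (11 + 4·14 + 17)/6 = 84/6 = 14; σ²_D = ((17−11)/6)² = 1.000
te_E = (4 + 4·10 + 16)/6 = 60/6 = 10; σ²_E = ((16−4)/6)² = 4.000
te_F = (5 + 4·11 + 17)/6 = 66/6 = 11; σ²_F = ((17−5)/6)² = 4.000
te_G = (5 + 4·7 + 15)/6 = 48/6 = 8; σ²_G = ((15−5)/6)² = 2.778
te_H = (4 + 4·9 + 14)/6 = 54/6 = 9; σ²_H = ((14−4)/6)² = 2.778
te_I = (11 + 4·14 + 29)/6 = 96/6 = 16; σ²_I = ((29−11)/6)² = 9.000

Forward pass:
ES_A = 0; EF_A = 7
ES_B = 0; EF_B = 5
ES_C = max(EF_A=7, EF_B=5) = 7; EF_C = 7+11 = 18
ES_D = 5; EF_D = 5+14 = 19
ES_E = max(EF_A=7, EF_B=5) = 7; EF_E = 7+10 = 17
ES_F = 17; EF_F = 17+11 = 28
ES_G = 17; EF_G = 17+8 = 25
ES_H = 17; EF_H = 17+9 = 26
ES_I = max(EF_C=18, EF_D=19, EF_F=28, EF_G=25, EF_H=26) = 28; EF_I = 28+16 = 44
Expected project duration μ = 44 hours. Critical path: A → E → F → I.

Variances on critical path: σ²_A=5.444, σ²_E=4.000, σ²_F=4.000, σ²_I=9.000.
Largest is σ²_I = 9.000.

I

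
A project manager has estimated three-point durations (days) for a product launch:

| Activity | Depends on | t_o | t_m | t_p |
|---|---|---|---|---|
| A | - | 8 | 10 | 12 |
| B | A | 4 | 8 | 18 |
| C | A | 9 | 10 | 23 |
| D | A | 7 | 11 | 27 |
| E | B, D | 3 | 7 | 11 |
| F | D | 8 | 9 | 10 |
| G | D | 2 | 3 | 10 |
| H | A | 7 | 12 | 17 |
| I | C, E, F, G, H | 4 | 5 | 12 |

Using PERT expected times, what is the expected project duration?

te_A = (8 + 4·10 + 12)/6 = 60/6 = 10
te_B = (4 + 4·8 + 18)/6 = 54/6 = 9
te_C = (9 + 4·10 + 23)/6 = 72/6 = 12
te_D = (7 + 4·11 + 27)/6 = 78/6 = 13
te_E = (3 + 4·7 + 11)/6 = 42/6 = 7
te_F = (8 + 4·9 + 10)/6 = 54/6 = 9
te_G = (2 + 4·3 + 10)/6 = 24/6 = 4
te_H = (7 + 4·12 + 17)/6 = 72/6 = 12
te_I = (4 + 4·5 + 12)/6 = 36/6 = 6

Forward pass:
ES_A = 0; EF_A = 10
ES_B = 10; EF_B = 10+9 = 19
ES_C = 10; EF_C = 10+12 = 22
ES_D = 10; EF_D = 10+13 = 23
ES_E = max(EF_B=19, EF_D=23) = 23; EF_E = 23+7 = 30
ES_F = 23; EF_F = 23+9 = 32
ES_G = 23; EF_G = 23+4 = 27
ES_H = 10; EF_H = 10+12 = 22
ES_I = max(EF_C=22, EF_E=30, EF_F=32, EF_G=27, EF_H=22) = 32; EF_I = 32+6 = 38
Expected project duration μ = 38 days. Critical path: A → D → F → I.

38 days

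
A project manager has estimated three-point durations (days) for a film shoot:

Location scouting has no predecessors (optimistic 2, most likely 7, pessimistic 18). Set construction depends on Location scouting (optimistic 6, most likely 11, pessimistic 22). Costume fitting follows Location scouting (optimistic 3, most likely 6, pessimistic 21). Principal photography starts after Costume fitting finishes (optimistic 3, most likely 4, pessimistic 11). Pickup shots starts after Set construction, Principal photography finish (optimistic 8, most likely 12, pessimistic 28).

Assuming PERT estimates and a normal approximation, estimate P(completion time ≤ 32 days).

0.289

te_Location scouting = (2 + 4·7 + 18)/6 = 48/6 = 8; σ²_Location scouting = ((18−2)/6)² = 7.111
te_Set construction = (6 + 4·11 + 22)/6 = 72/6 = 12; σ²_Set construction = ((22−6)/6)² = 7.111
te_Costume fitting = (3 + 4·6 + 21)/6 = 48/6 = 8; σ²_Costume fitting = ((21−3)/6)² = 9.000
te_Principal photography = (3 + 4·4 + 11)/6 = 30/6 = 5; σ²_Principal photography = ((11−3)/6)² = 1.778
te_Pickup shots = (8 + 4·12 + 28)/6 = 84/6 = 14; σ²_Pickup shots = ((28−8)/6)² = 11.111

Forward pass:
ES_Location scouting = 0; EF_Location scouting = 8
ES_Set construction = 8; EF_Set construction = 8+12 = 20
ES_Costume fitting = 8; EF_Costume fitting = 8+8 = 16
ES_Principal photography = 16; EF_Principal photography = 16+5 = 21
ES_Pickup shots = max(EF_Set construction=20, EF_Principal photography=21) = 21; EF_Pickup shots = 21+14 = 35
Expected project duration μ = 35 days. Critical path: Location scouting → Costume fitting → Principal photography → Pickup shots.

Variance along critical path = 7.111 + 9.000 + 1.778 + 11.111 = 29.000; σ = √29.000 = 5.385 days.
Z = (32 − 35) / 5.385 = -0.557
P(T ≤ 32) = Φ(-0.557) ≈ 0.289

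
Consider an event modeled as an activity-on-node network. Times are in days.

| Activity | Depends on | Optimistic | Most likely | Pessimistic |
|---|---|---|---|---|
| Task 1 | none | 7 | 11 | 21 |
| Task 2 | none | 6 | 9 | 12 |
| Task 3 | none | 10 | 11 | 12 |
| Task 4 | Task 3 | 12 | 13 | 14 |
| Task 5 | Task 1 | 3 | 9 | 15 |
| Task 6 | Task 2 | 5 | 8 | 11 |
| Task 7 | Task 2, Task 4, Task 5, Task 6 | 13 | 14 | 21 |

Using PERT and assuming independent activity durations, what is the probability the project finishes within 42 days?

0.983

te_Task 1 = (7 + 4·11 + 21)/6 = 72/6 = 12; σ²_Task 1 = ((21−7)/6)² = 5.444
te_Task 2 = (6 + 4·9 + 12)/6 = 54/6 = 9; σ²_Task 2 = ((12−6)/6)² = 1.000
te_Task 3 = (10 + 4·11 + 12)/6 = 66/6 = 11; σ²_Task 3 = ((12−10)/6)² = 0.111
te_Task 4 = (12 + 4·13 + 14)/6 = 78/6 = 13; σ²_Task 4 = ((14−12)/6)² = 0.111
te_Task 5 = (3 + 4·9 + 15)/6 = 54/6 = 9; σ²_Task 5 = ((15−3)/6)² = 4.000
te_Task 6 = (5 + 4·8 + 11)/6 = 48/6 = 8; σ²_Task 6 = ((11−5)/6)² = 1.000
te_Task 7 = (13 + 4·14 + 21)/6 = 90/6 = 15; σ²_Task 7 = ((21−13)/6)² = 1.778

Forward pass:
ES_Task 1 = 0; EF_Task 1 = 12
ES_Task 2 = 0; EF_Task 2 = 9
ES_Task 3 = 0; EF_Task 3 = 11
ES_Task 4 = 11; EF_Task 4 = 11+13 = 24
ES_Task 5 = 12; EF_Task 5 = 12+9 = 21
ES_Task 6 = 9; EF_Task 6 = 9+8 = 17
ES_Task 7 = max(EF_Task 2=9, EF_Task 4=24, EF_Task 5=21, EF_Task 6=17) = 24; EF_Task 7 = 24+15 = 39
Expected project duration μ = 39 days. Critical path: Task 3 → Task 4 → Task 7.

Variance along critical path = 0.111 + 0.111 + 1.778 = 2.000; σ = √2.000 = 1.414 days.
Z = (42 − 39) / 1.414 = 2.121
P(T ≤ 42) = Φ(2.121) ≈ 0.983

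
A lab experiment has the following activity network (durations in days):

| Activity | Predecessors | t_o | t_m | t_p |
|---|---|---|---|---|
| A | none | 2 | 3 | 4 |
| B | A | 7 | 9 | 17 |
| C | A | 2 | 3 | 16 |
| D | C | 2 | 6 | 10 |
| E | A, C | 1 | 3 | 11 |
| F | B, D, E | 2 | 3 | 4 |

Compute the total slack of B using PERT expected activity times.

1 days

te_A = (2 + 4·3 + 4)/6 = 18/6 = 3
te_B = (7 + 4·9 + 17)/6 = 60/6 = 10
te_C = (2 + 4·3 + 16)/6 = 30/6 = 5
te_D = (2 + 4·6 + 10)/6 = 36/6 = 6
te_E = (1 + 4·3 + 11)/6 = 24/6 = 4
te_F = (2 + 4·3 + 4)/6 = 18/6 = 3

Forward pass:
ES_A = 0; EF_A = 3
ES_B = 3; EF_B = 3+10 = 13
ES_C = 3; EF_C = 3+5 = 8
ES_D = 8; EF_D = 8+6 = 14
ES_E = max(EF_A=3, EF_C=8) = 8; EF_E = 8+4 = 12
ES_F = max(EF_B=13, EF_D=14, EF_E=12) = 14; EF_F = 14+3 = 17
Expected project duration μ = 17 days. Critical path: A → C → D → F.

Backward pass:
LF_F = 17; LS_F = 17−3 = 14
LF_E = LS_F = 14; LS_E = 14−4 = 10
LF_D = LS_F = 14; LS_D = 14−6 = 8
LF_C = min(LS_D=8, LS_E=10) = 8; LS_C = 8−5 = 3
LF_B = LS_F = 14; LS_B = 14−10 = 4
LF_A = min(LS_B=4, LS_C=3, LS_E=10) = 3; LS_A = 3−3 = 0
Slack_B = LS_B − ES_B = 4 − 3 = 1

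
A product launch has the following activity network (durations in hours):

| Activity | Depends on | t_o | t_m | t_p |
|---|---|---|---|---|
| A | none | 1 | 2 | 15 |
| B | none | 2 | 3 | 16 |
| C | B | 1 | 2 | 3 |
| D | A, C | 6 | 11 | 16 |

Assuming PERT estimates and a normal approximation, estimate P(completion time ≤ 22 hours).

te_A = (1 + 4·2 + 15)/6 = 24/6 = 4; σ²_A = ((15−1)/6)² = 5.444
te_B = (2 + 4·3 + 16)/6 = 30/6 = 5; σ²_B = ((16−2)/6)² = 5.444
te_C = (1 + 4·2 + 3)/6 = 12/6 = 2; σ²_C = ((3−1)/6)² = 0.111
te_D = (6 + 4·11 + 16)/6 = 66/6 = 11; σ²_D = ((16−6)/6)² = 2.778

Forward pass:
ES_A = 0; EF_A = 4
ES_B = 0; EF_B = 5
ES_C = 5; EF_C = 5+2 = 7
ES_D = max(EF_A=4, EF_C=7) = 7; EF_D = 7+11 = 18
Expected project duration μ = 18 hours. Critical path: B → C → D.

Variance along critical path = 5.444 + 0.111 + 2.778 = 8.333; σ = √8.333 = 2.887 hours.
Z = (22 − 18) / 2.887 = 1.386
P(T ≤ 22) = Φ(1.386) ≈ 0.917

0.917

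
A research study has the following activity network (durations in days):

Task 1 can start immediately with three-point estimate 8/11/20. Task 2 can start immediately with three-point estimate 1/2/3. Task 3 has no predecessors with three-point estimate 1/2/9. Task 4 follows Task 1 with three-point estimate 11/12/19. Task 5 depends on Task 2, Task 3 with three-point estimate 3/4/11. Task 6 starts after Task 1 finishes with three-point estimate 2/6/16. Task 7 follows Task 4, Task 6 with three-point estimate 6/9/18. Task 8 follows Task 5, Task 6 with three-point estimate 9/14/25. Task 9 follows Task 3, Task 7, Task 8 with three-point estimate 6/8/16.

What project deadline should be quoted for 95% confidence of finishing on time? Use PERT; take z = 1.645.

te_Task 1 = (8 + 4·11 + 20)/6 = 72/6 = 12; σ²_Task 1 = ((20−8)/6)² = 4.000
te_Task 2 = (1 + 4·2 + 3)/6 = 12/6 = 2; σ²_Task 2 = ((3−1)/6)² = 0.111
te_Task 3 = (1 + 4·2 + 9)/6 = 18/6 = 3; σ²_Task 3 = ((9−1)/6)² = 1.778
te_Task 4 = (11 + 4·12 + 19)/6 = 78/6 = 13; σ²_Task 4 = ((19−11)/6)² = 1.778
te_Task 5 = (3 + 4·4 + 11)/6 = 30/6 = 5; σ²_Task 5 = ((11−3)/6)² = 1.778
te_Task 6 = (2 + 4·6 + 16)/6 = 42/6 = 7; σ²_Task 6 = ((16−2)/6)² = 5.444
te_Task 7 = (6 + 4·9 + 18)/6 = 60/6 = 10; σ²_Task 7 = ((18−6)/6)² = 4.000
te_Task 8 = (9 + 4·14 + 25)/6 = 90/6 = 15; σ²_Task 8 = ((25−9)/6)² = 7.111
te_Task 9 = (6 + 4·8 + 16)/6 = 54/6 = 9; σ²_Task 9 = ((16−6)/6)² = 2.778

Forward pass:
ES_Task 1 = 0; EF_Task 1 = 12
ES_Task 2 = 0; EF_Task 2 = 2
ES_Task 3 = 0; EF_Task 3 = 3
ES_Task 4 = 12; EF_Task 4 = 12+13 = 25
ES_Task 5 = max(EF_Task 2=2, EF_Task 3=3) = 3; EF_Task 5 = 3+5 = 8
ES_Task 6 = 12; EF_Task 6 = 12+7 = 19
ES_Task 7 = max(EF_Task 4=25, EF_Task 6=19) = 25; EF_Task 7 = 25+10 = 35
ES_Task 8 = max(EF_Task 5=8, EF_Task 6=19) = 19; EF_Task 8 = 19+15 = 34
ES_Task 9 = max(EF_Task 3=3, EF_Task 7=35, EF_Task 8=34) = 35; EF_Task 9 = 35+9 = 44
Expected project duration μ = 44 days. Critical path: Task 1 → Task 4 → Task 7 → Task 9.

Variance along critical path = 4.000 + 1.778 + 4.000 + 2.778 = 12.556; σ = 3.543 days.
D = μ + z·σ = 44 + 1.645·3.543 = 49.8 days

49.8 days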